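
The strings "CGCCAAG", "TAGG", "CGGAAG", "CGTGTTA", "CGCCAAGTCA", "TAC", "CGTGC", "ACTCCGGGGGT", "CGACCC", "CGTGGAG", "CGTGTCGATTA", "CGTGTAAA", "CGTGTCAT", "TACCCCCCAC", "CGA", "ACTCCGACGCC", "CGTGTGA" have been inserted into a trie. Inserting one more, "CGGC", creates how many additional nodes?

1

"CGG" is already a path in the trie; the remaining "C" must be added.
Each of the 1 remaining characters creates one node.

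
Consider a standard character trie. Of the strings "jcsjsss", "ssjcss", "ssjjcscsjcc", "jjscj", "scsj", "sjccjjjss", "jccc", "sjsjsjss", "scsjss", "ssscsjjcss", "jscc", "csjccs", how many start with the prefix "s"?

7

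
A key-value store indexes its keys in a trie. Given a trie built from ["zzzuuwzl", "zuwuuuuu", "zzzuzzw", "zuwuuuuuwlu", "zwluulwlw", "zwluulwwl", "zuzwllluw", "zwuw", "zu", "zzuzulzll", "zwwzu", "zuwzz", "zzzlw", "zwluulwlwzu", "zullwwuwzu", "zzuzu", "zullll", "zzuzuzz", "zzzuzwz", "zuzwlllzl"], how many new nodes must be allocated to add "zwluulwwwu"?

The longest prefix of "zwluulwwwu" already in the trie is "zwluulww" (length 8).
So 10 − 8 = 2 new nodes.

2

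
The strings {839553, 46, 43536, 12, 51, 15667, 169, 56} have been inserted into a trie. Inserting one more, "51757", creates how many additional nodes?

Walking "51757" from the root, the first 2 characters ("51") follow existing edges; "7" is the first miss.
So 5 − 2 = 3 new nodes.

3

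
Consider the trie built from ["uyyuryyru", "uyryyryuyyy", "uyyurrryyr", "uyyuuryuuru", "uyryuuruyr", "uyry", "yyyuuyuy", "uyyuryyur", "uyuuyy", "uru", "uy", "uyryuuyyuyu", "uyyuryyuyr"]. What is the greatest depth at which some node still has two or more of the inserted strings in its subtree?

Equivalently: take the maximum, over all pairs, of their longest common prefix length.
e.g. "uyyuryyur" and "uyyuryyuyr" share the prefix "uyyuryyu" of length 8; no pair shares a longer one.
Longest shared-prefix length: 8

8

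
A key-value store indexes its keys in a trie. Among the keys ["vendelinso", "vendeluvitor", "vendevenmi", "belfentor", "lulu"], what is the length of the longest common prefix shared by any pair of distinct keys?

The deepest shared node is where two words last agree before diverging.
e.g. "vendelinso" and "vendeluvitor" share the prefix "vendel" of length 6; no pair shares a longer one.
Longest shared-prefix length: 6

6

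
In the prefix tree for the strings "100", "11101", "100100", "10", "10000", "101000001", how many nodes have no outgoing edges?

4

Leaves are exactly the stored words that no other stored word extends.
Those words: "10000", "100100", "101000001", "11101"
Leaf count: 4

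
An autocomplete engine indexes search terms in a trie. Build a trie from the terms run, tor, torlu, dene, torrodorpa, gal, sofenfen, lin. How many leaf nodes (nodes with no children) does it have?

Leaves are exactly the stored words that no other stored word extends.
Those words: "dene", "gal", "lin", "run", "sofenfen", "torlu", "torrodorpa"
Leaf count: 7

7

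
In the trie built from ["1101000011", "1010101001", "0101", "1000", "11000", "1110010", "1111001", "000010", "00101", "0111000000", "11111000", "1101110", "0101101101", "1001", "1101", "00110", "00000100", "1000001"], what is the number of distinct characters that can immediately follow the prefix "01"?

2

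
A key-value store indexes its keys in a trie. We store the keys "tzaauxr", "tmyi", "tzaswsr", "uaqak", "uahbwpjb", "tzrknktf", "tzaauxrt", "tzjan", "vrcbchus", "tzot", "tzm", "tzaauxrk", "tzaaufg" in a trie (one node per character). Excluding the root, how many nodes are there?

Count nodes per top-level branch (shared prefixes stored once):
  't'-branch (tmyi, tzaaufg, tzaauxr, tzaauxrk, tzaauxrt, tzaswsr, tzjan, tzm, tzot, tzrknktf): 30 nodes
  'u'-branch (uahbwpjb, uaqak): 11 nodes
  'v'-branch (vrcbchus): 8 nodes
Sum: 49

49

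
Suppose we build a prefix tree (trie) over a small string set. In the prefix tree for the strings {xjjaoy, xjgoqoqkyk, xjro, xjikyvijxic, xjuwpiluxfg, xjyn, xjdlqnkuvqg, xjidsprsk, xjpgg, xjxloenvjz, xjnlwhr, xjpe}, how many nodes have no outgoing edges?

A leaf is a node with no children — equivalently, the end of a word that is not a proper prefix of any other stored word.
Those words: "xjdlqnkuvqg", "xjgoqoqkyk", "xjidsprsk", "xjikyvijxic", "xjjaoy", "xjnlwhr", "xjpe", "xjpgg", "xjro", "xjuwpiluxfg", "xjxloenvjz", "xjyn"
Leaf count: 12

12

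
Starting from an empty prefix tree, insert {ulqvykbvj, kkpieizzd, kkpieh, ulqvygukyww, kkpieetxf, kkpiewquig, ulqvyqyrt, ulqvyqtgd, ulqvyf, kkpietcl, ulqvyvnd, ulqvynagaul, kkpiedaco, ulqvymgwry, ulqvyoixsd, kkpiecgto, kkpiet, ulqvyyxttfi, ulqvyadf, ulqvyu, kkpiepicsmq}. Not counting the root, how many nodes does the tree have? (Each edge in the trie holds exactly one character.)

88

For each word, the new-node count is its length minus the longest prefix already in the trie:
  "ulqvykbvj" → 9 new (u, l, q, v, y, k, b, v, j)
  "kkpieizzd" → 9 new (k, k, p, i, e, i, z, z, d)
  "kkpieh" → prefix "kkpie" already present; 1 new (h)
  "ulqvygukyww" → prefix "ulqvy" already present; 6 new (g, u, k, y, w, w)
  "kkpieetxf" → prefix "kkpie" already present; 4 new (e, t, x, f)
  "kkpiewquig" → prefix "kkpie" already present; 5 new (w, q, u, i, g)
  "ulqvyqyrt" → prefix "ulqvy" already present; 4 new (q, y, r, t)
  "ulqvyqtgd" → prefix "ulqvyq" already present; 3 new (t, g, d)
  "ulqvyf" → prefix "ulqvy" already present; 1 new (f)
  "kkpietcl" → prefix "kkpie" already present; 3 new (t, c, l)
  "ulqvyvnd" → prefix "ulqvy" already present; 3 new (v, n, d)
  "ulqvynagaul" → prefix "ulqvy" already present; 6 new (n, a, g, a, u, l)
  "kkpiedaco" → prefix "kkpie" already present; 4 new (d, a, c, o)
  "ulqvymgwry" → prefix "ulqvy" already present; 5 new (m, g, w, r, y)
  "ulqvyoixsd" → prefix "ulqvy" already present; 5 new (o, i, x, s, d)
  "kkpiecgto" → prefix "kkpie" already present; 4 new (c, g, t, o)
  "kkpiet" → prefix "kkpiet" already present; 0 new (none)
  "ulqvyyxttfi" → prefix "ulqvy" already present; 6 new (y, x, t, t, f, i)
  "ulqvyadf" → prefix "ulqvy" already present; 3 new (a, d, f)
  "ulqvyu" → prefix "ulqvy" already present; 1 new (u)
  "kkpiepicsmq" → prefix "kkpie" already present; 6 new (p, i, c, s, m, q)
Total nodes = 9 + 9 + 1 + 6 + 4 + 5 + 4 + 3 + 1 + 3 + 3 + 6 + 4 + 5 + 5 + 4 + 0 + 6 + 3 + 1 + 6 = 88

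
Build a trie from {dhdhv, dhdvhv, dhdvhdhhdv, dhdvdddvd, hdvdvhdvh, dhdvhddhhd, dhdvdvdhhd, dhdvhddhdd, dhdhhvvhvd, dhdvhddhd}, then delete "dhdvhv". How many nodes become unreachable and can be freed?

After clearing the end-marker at "dhdvhv", prune upward until reaching a node still needed by another word.
The suffix "v" (1 node) is used only by "dhdvhv"; the node for "dhdvh" still has the child "d", so pruning stops there.
Nodes removed: 1

1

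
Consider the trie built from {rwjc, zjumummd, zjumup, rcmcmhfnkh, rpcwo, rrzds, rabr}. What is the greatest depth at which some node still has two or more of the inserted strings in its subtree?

The deepest shared node is where two words last agree before diverging.
"zjumummd" and "zjumup" agree on "zjumu" (5 characters) before diverging; nothing deeper is shared.
Longest shared-prefix length: 5

5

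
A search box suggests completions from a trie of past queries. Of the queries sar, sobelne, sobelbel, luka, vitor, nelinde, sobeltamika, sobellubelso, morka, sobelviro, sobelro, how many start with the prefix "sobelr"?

1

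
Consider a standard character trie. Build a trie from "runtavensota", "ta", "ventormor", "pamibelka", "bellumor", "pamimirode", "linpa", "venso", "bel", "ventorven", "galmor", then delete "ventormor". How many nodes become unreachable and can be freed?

Walk "ventormor" from the leaf back toward the root, removing each node that no remaining word uses.
The suffix "mor" (3 nodes) is used only by "ventormor"; the node for "ventor" still has the child "v", so pruning stops there.
Nodes removed: 3

3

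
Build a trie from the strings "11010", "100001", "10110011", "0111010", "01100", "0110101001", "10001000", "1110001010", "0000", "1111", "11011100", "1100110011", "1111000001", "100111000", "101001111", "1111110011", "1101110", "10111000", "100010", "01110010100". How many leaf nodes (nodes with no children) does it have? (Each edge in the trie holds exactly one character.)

Leaves are exactly the stored words that no other stored word extends.
Those words: "0000", "01100", "0110101001", "01110010100", "0111010", "100001", "10001000", "100111000", "101001111", "10110011", "10111000", "1100110011", "11010", "11011100", "1110001010", "1111000001", "1111110011"
Leaf count: 17

17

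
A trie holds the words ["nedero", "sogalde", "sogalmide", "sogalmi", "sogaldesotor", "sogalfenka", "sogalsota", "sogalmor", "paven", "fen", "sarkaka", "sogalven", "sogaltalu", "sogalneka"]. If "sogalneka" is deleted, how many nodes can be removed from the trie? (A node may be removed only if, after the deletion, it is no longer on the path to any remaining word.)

Walk "sogalneka" from the leaf back toward the root, removing each node that no remaining word uses.
The suffix "neka" (4 nodes) is used only by "sogalneka"; the node for "sogal" still has the child "d", so pruning stops there.
Nodes removed: 4

4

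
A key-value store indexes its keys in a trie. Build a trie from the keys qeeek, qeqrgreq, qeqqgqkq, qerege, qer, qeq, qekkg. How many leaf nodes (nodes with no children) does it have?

5

A leaf is a node with no children — equivalently, the end of a word that is not a proper prefix of any other stored word.
Those words: "qeeek", "qekkg", "qeqqgqkq", "qeqrgreq", "qerege"
Leaf count: 5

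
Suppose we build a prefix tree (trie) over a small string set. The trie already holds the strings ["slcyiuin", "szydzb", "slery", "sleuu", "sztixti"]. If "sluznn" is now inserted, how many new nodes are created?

4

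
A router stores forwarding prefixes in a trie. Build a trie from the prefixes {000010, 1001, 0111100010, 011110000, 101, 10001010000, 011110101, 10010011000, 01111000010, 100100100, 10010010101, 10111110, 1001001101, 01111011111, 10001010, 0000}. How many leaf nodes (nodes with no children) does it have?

11

Leaves are exactly the stored words that no other stored word extends.
Those words: "000010", "01111000010", "0111100010", "011110101", "01111011111", "10001010000", "100100100", "10010010101", "10010011000", "1001001101", "10111110"
Leaf count: 11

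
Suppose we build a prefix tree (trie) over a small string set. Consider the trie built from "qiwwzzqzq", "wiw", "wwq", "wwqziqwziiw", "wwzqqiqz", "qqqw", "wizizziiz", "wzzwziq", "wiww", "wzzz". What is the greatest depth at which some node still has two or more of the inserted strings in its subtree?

The deepest shared node is where two words last agree before diverging.
e.g. "wiw" and "wiww" share the prefix "wiw" of length 3; no pair shares a longer one.
Longest shared-prefix length: 3

3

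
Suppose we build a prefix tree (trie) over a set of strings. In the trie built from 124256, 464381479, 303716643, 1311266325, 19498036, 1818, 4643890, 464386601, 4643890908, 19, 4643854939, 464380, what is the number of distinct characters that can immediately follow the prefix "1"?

Walk "1" from the root, arriving at one node.
Distinct next characters after "1": 2, 3, 8, 9.
That node has 4 child edges.

4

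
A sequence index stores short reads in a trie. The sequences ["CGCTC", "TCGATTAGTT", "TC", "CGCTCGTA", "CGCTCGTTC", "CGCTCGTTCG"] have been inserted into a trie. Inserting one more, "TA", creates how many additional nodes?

1

The longest prefix of "TA" already in the trie is "T" (length 1).
New nodes needed: |"TA"| − 1 = 2 − 1 = 1.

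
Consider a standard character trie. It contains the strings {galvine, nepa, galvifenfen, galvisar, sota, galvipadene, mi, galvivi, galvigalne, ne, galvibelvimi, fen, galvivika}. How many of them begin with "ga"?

Walk to "ga"; the words in its subtree are exactly those with that prefix.
Matches: "galvibelvimi", "galvifenfen", "galvigalne", "galvine", "galvipadene", "galvisar", "galvivi", "galvivika"
Count: 8

8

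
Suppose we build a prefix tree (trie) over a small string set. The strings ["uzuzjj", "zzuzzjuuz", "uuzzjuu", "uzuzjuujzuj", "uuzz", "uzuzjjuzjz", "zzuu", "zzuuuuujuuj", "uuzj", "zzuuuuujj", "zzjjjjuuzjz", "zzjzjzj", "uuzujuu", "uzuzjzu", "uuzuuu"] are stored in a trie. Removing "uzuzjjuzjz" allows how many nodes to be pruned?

4

A node on "uzuzjjuzjz"'s path can go only if nothing else ends at it or branches off below it.
The suffix "uzjz" (4 nodes) is used only by "uzuzjjuzjz"; "uzuzjj" is itself a stored word, so pruning stops there.
Nodes removed: 4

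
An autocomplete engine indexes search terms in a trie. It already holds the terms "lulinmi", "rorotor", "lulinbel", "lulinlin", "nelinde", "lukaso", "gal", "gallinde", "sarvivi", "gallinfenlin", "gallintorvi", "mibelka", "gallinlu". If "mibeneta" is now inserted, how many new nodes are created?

The longest prefix of "mibeneta" already in the trie is "mibe" (length 4).
So 8 − 4 = 4 new nodes.

4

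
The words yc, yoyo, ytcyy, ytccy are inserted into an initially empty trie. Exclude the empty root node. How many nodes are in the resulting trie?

For each word, the new-node count is its length minus the longest prefix already in the trie:
  "yc" → 2 new (y, c)
  "yoyo" → prefix "y" already present; 3 new (o, y, o)
  "ytcyy" → prefix "y" already present; 4 new (t, c, y, y)
  "ytccy" → prefix "ytc" already present; 2 new (c, y)
Total nodes = 2 + 3 + 4 + 2 = 11

11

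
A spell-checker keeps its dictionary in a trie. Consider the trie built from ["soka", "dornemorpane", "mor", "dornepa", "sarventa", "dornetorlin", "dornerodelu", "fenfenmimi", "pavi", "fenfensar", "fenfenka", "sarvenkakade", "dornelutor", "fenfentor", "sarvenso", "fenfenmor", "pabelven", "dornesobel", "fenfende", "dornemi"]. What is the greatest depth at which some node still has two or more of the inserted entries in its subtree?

7

Equivalently: take the maximum, over all pairs, of their longest common prefix length.
"fenfenmimi" and "fenfenmor" agree on "fenfenm" (7 characters) before diverging; nothing deeper is shared.
Longest shared-prefix length: 7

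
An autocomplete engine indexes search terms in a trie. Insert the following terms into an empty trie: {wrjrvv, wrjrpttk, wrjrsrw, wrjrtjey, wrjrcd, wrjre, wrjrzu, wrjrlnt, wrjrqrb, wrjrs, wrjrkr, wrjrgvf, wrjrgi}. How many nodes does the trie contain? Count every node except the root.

Count nodes per top-level branch (shared prefixes stored once):
  'w'-branch (wrjrcd, wrjre, wrjrgi, wrjrgvf, wrjrkr, wrjrlnt, wrjrpttk, wrjrqrb, wrjrs, wrjrsrw, wrjrtjey, wrjrvv, wrjrzu): 34 nodes
Sum: 34

34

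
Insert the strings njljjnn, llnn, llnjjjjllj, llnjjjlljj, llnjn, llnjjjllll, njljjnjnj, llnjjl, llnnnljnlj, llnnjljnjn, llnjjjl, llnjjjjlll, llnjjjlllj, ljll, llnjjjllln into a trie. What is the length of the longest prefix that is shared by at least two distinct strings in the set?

The deepest shared node is where two words last agree before diverging.
"llnjjjjllj" and "llnjjjjlll" agree on "llnjjjjll" (9 characters) before diverging; nothing deeper is shared.
Longest shared-prefix length: 9

9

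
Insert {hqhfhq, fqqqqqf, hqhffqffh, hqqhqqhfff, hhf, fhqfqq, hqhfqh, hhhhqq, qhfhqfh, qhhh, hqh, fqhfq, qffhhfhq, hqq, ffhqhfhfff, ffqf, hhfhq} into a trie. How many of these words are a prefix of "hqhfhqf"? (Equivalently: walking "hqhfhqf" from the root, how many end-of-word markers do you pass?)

Check each prefix of "hqhfhqf" against the stored set — each match is an end-marker on the path.
Prefixes of the query that are stored words: "hqh", "hqhfhq"
Count: 2

2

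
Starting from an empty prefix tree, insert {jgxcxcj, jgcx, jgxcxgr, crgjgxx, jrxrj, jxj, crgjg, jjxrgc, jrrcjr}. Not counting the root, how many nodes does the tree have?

Trie structure (* marks end of a word):
(root)
├─ c
│  └─ r
│     └─ g
│        └─ j
│           └─ g *
│              └─ x
│                 └─ x *
└─ j
   ├─ g
   │  ├─ c
   │  │  └─ x *
   │  └─ x
   │     └─ c
   │        └─ x
   │           ├─ c
   │           │  └─ j *
   │           └─ g
   │              └─ r *
   ├─ j
   │  └─ x
   │     └─ r
   │        └─ g
   │           └─ c *
   ├─ r
   │  ├─ r
   │  │  └─ c
   │  │     └─ j
   │  │        └─ r *
   │  └─ x
   │     └─ r
   │        └─ j *
   └─ x
      └─ j *
Counting every labelled node above: 33.

33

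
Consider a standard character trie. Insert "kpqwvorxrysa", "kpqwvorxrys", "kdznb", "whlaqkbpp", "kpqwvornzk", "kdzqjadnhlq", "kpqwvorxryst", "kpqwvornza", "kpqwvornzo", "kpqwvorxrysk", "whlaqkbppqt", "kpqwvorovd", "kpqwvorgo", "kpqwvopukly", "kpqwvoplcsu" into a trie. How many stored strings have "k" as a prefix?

Filter for entries beginning with "k":
Words under "k": kdznb, kdzqjadnhlq, kpqwvoplcsu, kpqwvopukly, kpqwvorgo, kpqwvornza, kpqwvornzk, kpqwvornzo, kpqwvorovd, kpqwvorxrys, kpqwvorxrysa, kpqwvorxrysk, kpqwvorxryst
Count: 13

13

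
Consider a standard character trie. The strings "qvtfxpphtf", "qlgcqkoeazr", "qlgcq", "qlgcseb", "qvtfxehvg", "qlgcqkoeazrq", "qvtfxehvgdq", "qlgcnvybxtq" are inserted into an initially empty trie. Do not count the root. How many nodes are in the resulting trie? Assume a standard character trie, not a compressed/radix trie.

37

For each word, the new-node count is its length minus the longest prefix already in the trie:
  "qvtfxpphtf" → 10 new (q, v, t, f, x, p, p, h, t, f)
  "qlgcqkoeazr" → prefix "q" already present; 10 new (l, g, c, q, k, o, e, a, z, r)
  "qlgcq" → prefix "qlgcq" already present; 0 new (none)
  "qlgcseb" → prefix "qlgc" already present; 3 new (s, e, b)
  "qvtfxehvg" → prefix "qvtfx" already present; 4 new (e, h, v, g)
  "qlgcqkoeazrq" → prefix "qlgcqkoeazr" already present; 1 new (q)
  "qvtfxehvgdq" → prefix "qvtfxehvg" already present; 2 new (d, q)
  "qlgcnvybxtq" → prefix "qlgc" already present; 7 new (n, v, y, b, x, t, q)
Total nodes = 10 + 10 + 0 + 3 + 4 + 1 + 2 + 7 = 37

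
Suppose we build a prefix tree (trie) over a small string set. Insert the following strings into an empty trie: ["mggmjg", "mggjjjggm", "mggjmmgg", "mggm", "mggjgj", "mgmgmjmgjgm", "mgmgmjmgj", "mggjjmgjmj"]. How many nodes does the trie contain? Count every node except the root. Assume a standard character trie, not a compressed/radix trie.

Insert word by word; a character creates a node only if that edge doesn't already exist:
  "mggmjg" → 6 new (m, g, g, m, j, g)
  "mggjjjggm" → prefix "mgg" already present; 6 new (j, j, j, g, g, m)
  "mggjmmgg" → prefix "mggj" already present; 4 new (m, m, g, g)
  "mggm" → prefix "mggm" already present; 0 new (none)
  "mggjgj" → prefix "mggj" already present; 2 new (g, j)
  "mgmgmjmgjgm" → prefix "mg" already present; 9 new (m, g, m, j, m, g, j, g, m)
  "mgmgmjmgj" → prefix "mgmgmjmgj" already present; 0 new (none)
  "mggjjmgjmj" → prefix "mggjj" already present; 5 new (m, g, j, m, j)
Total nodes = 6 + 6 + 4 + 0 + 2 + 9 + 0 + 5 = 32

32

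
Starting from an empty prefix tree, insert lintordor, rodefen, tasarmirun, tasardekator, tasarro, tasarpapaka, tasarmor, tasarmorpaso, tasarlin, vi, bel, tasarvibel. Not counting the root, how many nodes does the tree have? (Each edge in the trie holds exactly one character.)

60

Trace insertions, counting only characters that open a new branch:
  "lintordor" → 9 new (l, i, n, t, o, r, d, o, r)
  "rodefen" → 7 new (r, o, d, e, f, e, n)
  "tasarmirun" → 10 new (t, a, s, a, r, m, i, r, u, n)
  "tasardekator" → prefix "tasar" already present; 7 new (d, e, k, a, t, o, r)
  "tasarro" → prefix "tasar" already present; 2 new (r, o)
  "tasarpapaka" → prefix "tasar" already present; 6 new (p, a, p, a, k, a)
  "tasarmor" → prefix "tasarm" already present; 2 new (o, r)
  "tasarmorpaso" → prefix "tasarmor" already present; 4 new (p, a, s, o)
  "tasarlin" → prefix "tasar" already present; 3 new (l, i, n)
  "vi" → 2 new (v, i)
  "bel" → 3 new (b, e, l)
  "tasarvibel" → prefix "tasar" already present; 5 new (v, i, b, e, l)
Total nodes = 9 + 7 + 10 + 7 + 2 + 6 + 2 + 4 + 3 + 2 + 3 + 5 = 60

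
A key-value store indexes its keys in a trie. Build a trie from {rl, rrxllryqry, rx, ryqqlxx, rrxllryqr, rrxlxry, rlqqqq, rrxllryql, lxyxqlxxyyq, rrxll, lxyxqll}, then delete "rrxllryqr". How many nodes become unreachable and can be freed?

0

Walk "rrxllryqr" from the leaf back toward the root, removing each node that no remaining word uses.
Every node on "rrxllryqr" is still needed (e.g. by "rrxllryqry"), so nothing is freed.
Nodes removed: 0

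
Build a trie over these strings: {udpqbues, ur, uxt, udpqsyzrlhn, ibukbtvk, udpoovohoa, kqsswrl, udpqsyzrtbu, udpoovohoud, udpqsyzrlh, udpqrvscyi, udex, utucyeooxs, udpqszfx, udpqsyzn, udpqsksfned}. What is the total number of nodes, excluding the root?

Trace insertions, counting only characters that open a new branch:
  "udpqbues" → 8 new (u, d, p, q, b, u, e, s)
  "ur" → prefix "u" already present; 1 new (r)
  "uxt" → prefix "u" already present; 2 new (x, t)
  "udpqsyzrlhn" → prefix "udpq" already present; 7 new (s, y, z, r, l, h, n)
  "ibukbtvk" → 8 new (i, b, u, k, b, t, v, k)
  "udpoovohoa" → prefix "udp" already present; 7 new (o, o, v, o, h, o, a)
  "kqsswrl" → 7 new (k, q, s, s, w, r, l)
  "udpqsyzrtbu" → prefix "udpqsyzr" already present; 3 new (t, b, u)
  "udpoovohoud" → prefix "udpoovoho" already present; 2 new (u, d)
  "udpqsyzrlh" → prefix "udpqsyzrlh" already present; 0 new (none)
  "udpqrvscyi" → prefix "udpq" already present; 6 new (r, v, s, c, y, i)
  "udex" → prefix "ud" already present; 2 new (e, x)
  "utucyeooxs" → prefix "u" already present; 9 new (t, u, c, y, e, o, o, x, s)
  "udpqszfx" → prefix "udpqs" already present; 3 new (z, f, x)
  "udpqsyzn" → prefix "udpqsyz" already present; 1 new (n)
  "udpqsksfned" → prefix "udpqs" already present; 6 new (k, s, f, n, e, d)
Total nodes = 8 + 1 + 2 + 7 + 8 + 7 + 7 + 3 + 2 + 0 + 6 + 2 + 9 + 3 + 1 + 6 = 72

72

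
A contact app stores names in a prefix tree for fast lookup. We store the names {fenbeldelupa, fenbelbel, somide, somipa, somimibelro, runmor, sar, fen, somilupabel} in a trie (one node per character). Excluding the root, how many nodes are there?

45

Trace insertions, counting only characters that open a new branch:
  "fenbeldelupa" → 12 new (f, e, n, b, e, l, d, e, l, u, p, a)
  "fenbelbel" → prefix "fenbel" already present; 3 new (b, e, l)
  "somide" → 6 new (s, o, m, i, d, e)
  "somipa" → prefix "somi" already present; 2 new (p, a)
  "somimibelro" → prefix "somi" already present; 7 new (m, i, b, e, l, r, o)
  "runmor" → 6 new (r, u, n, m, o, r)
  "sar" → prefix "s" already present; 2 new (a, r)
  "fen" → prefix "fen" already present; 0 new (none)
  "somilupabel" → prefix "somi" already present; 7 new (l, u, p, a, b, e, l)
Total nodes = 12 + 3 + 6 + 2 + 7 + 6 + 2 + 0 + 7 = 45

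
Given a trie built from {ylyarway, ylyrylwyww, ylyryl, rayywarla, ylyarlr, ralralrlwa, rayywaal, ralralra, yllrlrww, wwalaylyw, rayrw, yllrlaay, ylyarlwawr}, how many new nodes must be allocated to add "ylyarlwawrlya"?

3

"ylyarlwawr" is already a path in the trie; the remaining "lya" must be added.
So 13 − 10 = 3 new nodes.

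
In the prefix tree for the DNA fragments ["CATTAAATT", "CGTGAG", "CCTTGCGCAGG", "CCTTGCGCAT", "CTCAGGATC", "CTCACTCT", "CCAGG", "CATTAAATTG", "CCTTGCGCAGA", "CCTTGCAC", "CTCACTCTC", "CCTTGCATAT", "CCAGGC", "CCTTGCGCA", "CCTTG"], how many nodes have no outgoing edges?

A leaf is a node with no children — equivalently, the end of a word that is not a proper prefix of any other stored word.
Those words: "CATTAAATTG", "CCAGGC", "CCTTGCAC", "CCTTGCATAT", "CCTTGCGCAGA", "CCTTGCGCAGG", "CCTTGCGCAT", "CGTGAG", "CTCACTCTC", "CTCAGGATC"
Leaf count: 10

10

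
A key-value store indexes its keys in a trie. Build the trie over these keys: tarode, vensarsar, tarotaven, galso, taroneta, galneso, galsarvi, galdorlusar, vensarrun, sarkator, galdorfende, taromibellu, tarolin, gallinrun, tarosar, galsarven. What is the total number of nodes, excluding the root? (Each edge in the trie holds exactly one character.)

Count nodes per top-level branch (shared prefixes stored once):
  'g'-branch (galdorfende, galdorlusar, gallinrun, galneso, galsarven, galsarvi, galso): 34 nodes
  's'-branch (sarkator): 8 nodes
  't'-branch (tarode, tarolin, taromibellu, taroneta, tarosar, tarotaven): 28 nodes
  'v'-branch (vensarrun, vensarsar): 12 nodes
Sum: 82

82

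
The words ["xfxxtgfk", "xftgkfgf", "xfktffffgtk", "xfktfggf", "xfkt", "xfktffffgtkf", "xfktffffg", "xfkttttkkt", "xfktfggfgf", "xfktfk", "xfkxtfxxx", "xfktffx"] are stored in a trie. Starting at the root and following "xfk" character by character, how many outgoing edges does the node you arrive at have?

2

Walk "xfk" from the root, arriving at one node.
Distinct next characters after "xfk": t, x.
That node has 2 child edges.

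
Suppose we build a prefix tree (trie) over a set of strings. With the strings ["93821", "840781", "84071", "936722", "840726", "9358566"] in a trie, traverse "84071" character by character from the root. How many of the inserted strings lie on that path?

1

Check each prefix of "84071" against the stored set — each match is an end-marker on the path.
Prefixes of the query that are stored words: "84071"
Count: 1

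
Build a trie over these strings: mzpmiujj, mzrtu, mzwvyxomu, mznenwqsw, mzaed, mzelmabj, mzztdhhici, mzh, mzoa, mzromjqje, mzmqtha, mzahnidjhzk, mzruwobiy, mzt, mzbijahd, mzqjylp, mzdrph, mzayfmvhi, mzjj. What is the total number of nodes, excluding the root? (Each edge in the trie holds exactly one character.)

Trace insertions, counting only characters that open a new branch:
  "mzpmiujj" → 8 new (m, z, p, m, i, u, j, j)
  "mzrtu" → prefix "mz" already present; 3 new (r, t, u)
  "mzwvyxomu" → prefix "mz" already present; 7 new (w, v, y, x, o, m, u)
  "mznenwqsw" → prefix "mz" already present; 7 new (n, e, n, w, q, s, w)
  "mzaed" → prefix "mz" already present; 3 new (a, e, d)
  "mzelmabj" → prefix "mz" already present; 6 new (e, l, m, a, b, j)
  "mzztdhhici" → prefix "mz" already present; 8 new (z, t, d, h, h, i, c, i)
  "mzh" → prefix "mz" already present; 1 new (h)
  "mzoa" → prefix "mz" already present; 2 new (o, a)
  "mzromjqje" → prefix "mzr" already present; 6 new (o, m, j, q, j, e)
  "mzmqtha" → prefix "mz" already present; 5 new (m, q, t, h, a)
  "mzahnidjhzk" → prefix "mza" already present; 8 new (h, n, i, d, j, h, z, k)
  "mzruwobiy" → prefix "mzr" already present; 6 new (u, w, o, b, i, y)
  "mzt" → prefix "mz" already present; 1 new (t)
  "mzbijahd" → prefix "mz" already present; 6 new (b, i, j, a, h, d)
  "mzqjylp" → prefix "mz" already present; 5 new (q, j, y, l, p)
  "mzdrph" → prefix "mz" already present; 4 new (d, r, p, h)
  "mzayfmvhi" → prefix "mza" already present; 6 new (y, f, m, v, h, i)
  "mzjj" → prefix "mz" already present; 2 new (j, j)
Total nodes = 8 + 3 + 7 + 7 + 3 + 6 + 8 + 1 + 2 + 6 + 5 + 8 + 6 + 1 + 6 + 5 + 4 + 6 + 2 = 94

94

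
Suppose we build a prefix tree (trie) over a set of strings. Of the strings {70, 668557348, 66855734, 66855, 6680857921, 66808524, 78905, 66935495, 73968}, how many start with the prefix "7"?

Filter for entries beginning with "7":
Words under "7": 70, 73968, 78905
Count: 3

3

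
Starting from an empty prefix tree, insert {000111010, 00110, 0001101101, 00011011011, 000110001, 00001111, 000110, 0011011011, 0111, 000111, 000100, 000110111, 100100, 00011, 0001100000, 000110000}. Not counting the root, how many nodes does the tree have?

Insert word by word; a character creates a node only if that edge doesn't already exist:
  "000111010" → 9 new (0, 0, 0, 1, 1, 1, 0, 1, 0)
  "00110" → prefix "00" already present; 3 new (1, 1, 0)
  "0001101101" → prefix "00011" already present; 5 new (0, 1, 1, 0, 1)
  "00011011011" → prefix "0001101101" already present; 1 new (1)
  "000110001" → prefix "000110" already present; 3 new (0, 0, 1)
  "00001111" → prefix "000" already present; 5 new (0, 1, 1, 1, 1)
  "000110" → prefix "000110" already present; 0 new (none)
  "0011011011" → prefix "00110" already present; 5 new (1, 1, 0, 1, 1)
  "0111" → prefix "0" already present; 3 new (1, 1, 1)
  "000111" → prefix "000111" already present; 0 new (none)
  "000100" → prefix "0001" already present; 2 new (0, 0)
  "000110111" → prefix "00011011" already present; 1 new (1)
  "100100" → 6 new (1, 0, 0, 1, 0, 0)
  "00011" → prefix "00011" already present; 0 new (none)
  "0001100000" → prefix "00011000" already present; 2 new (0, 0)
  "000110000" → prefix "000110000" already present; 0 new (none)
Total nodes = 9 + 3 + 5 + 1 + 3 + 5 + 0 + 5 + 3 + 0 + 2 + 1 + 6 + 0 + 2 + 0 = 45

45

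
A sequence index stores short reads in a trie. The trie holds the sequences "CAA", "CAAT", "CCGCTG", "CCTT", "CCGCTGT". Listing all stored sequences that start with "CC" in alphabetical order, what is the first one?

Filter for "CC…" and sort: "CCGCTG", "CCGCTGT", "CCTT"
The 1st is CCGCTG.

CCGCTG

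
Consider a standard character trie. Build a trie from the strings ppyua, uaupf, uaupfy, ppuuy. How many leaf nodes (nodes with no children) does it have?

3

Leaves are exactly the stored words that no other stored word extends.
Those words: "ppuuy", "ppyua", "uaupfy"
Leaf count: 3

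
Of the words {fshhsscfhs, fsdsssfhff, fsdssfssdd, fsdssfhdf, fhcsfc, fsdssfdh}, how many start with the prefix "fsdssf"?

3

Walk to "fsdssf"; the words in its subtree are exactly those with that prefix.
Matches: "fsdssfdh", "fsdssfhdf", "fsdssfssdd"
Count: 3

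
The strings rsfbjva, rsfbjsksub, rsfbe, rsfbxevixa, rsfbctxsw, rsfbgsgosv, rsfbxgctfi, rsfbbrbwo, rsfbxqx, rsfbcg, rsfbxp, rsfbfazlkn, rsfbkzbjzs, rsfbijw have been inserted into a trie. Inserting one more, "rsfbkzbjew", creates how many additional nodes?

"rsfbkzbj" is already a path in the trie; the remaining "ew" must be added.
So 10 − 8 = 2 new nodes.

2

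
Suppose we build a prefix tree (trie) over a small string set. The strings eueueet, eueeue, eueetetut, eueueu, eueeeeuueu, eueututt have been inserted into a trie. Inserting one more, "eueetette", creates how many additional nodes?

Walking "eueetette" from the root, the first 7 characters ("eueetet") follow existing edges; "t" is the first miss.
New nodes needed: |"eueetette"| − 7 = 9 − 7 = 2.

2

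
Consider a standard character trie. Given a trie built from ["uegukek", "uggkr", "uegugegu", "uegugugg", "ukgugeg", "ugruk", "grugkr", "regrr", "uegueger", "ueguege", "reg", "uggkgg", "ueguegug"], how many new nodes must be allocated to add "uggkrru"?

2

The longest prefix of "uggkrru" already in the trie is "uggkr" (length 5).
Each of the 2 remaining characters creates one node.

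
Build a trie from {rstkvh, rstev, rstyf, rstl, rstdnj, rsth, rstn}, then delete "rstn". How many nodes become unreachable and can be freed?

1

Walk "rstn" from the leaf back toward the root, removing each node that no remaining word uses.
The suffix "n" (1 node) is used only by "rstn"; the node for "rst" still has the child "k", so pruning stops there.
Nodes removed: 1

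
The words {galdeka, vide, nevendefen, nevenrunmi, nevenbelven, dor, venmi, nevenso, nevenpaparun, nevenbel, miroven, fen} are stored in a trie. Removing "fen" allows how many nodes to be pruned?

A node on "fen"'s path can go only if nothing else ends at it or branches off below it.
No other word shares any prefix with "fen", so all 3 of its nodes go.
Nodes removed: 3

3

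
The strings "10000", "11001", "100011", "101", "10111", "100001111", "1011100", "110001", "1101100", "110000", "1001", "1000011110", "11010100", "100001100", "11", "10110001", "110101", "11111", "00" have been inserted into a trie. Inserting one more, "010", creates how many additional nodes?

The longest prefix of "010" already in the trie is "0" (length 1).
Each of the 2 remaining characters creates one node.

2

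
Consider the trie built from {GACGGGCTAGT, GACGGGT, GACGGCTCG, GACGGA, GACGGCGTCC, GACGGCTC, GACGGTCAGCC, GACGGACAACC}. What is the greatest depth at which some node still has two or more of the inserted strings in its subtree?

8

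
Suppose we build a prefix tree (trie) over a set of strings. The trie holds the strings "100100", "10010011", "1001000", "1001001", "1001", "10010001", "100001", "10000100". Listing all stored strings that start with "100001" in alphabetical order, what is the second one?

10000100

Filter for "100001…" and sort: "100001", "10000100"
Position 2: 10000100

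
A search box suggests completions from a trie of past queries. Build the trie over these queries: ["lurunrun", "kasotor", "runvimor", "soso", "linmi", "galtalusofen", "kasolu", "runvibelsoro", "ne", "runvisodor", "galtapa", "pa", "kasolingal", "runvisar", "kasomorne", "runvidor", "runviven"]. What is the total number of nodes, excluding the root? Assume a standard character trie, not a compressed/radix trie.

Trace insertions, counting only characters that open a new branch:
  "lurunrun" → 8 new (l, u, r, u, n, r, u, n)
  "kasotor" → 7 new (k, a, s, o, t, o, r)
  "runvimor" → 8 new (r, u, n, v, i, m, o, r)
  "soso" → 4 new (s, o, s, o)
  "linmi" → prefix "l" already present; 4 new (i, n, m, i)
  "galtalusofen" → 12 new (g, a, l, t, a, l, u, s, o, f, e, n)
  "kasolu" → prefix "kaso" already present; 2 new (l, u)
  "runvibelsoro" → prefix "runvi" already present; 7 new (b, e, l, s, o, r, o)
  "ne" → 2 new (n, e)
  "runvisodor" → prefix "runvi" already present; 5 new (s, o, d, o, r)
  "galtapa" → prefix "galta" already present; 2 new (p, a)
  "pa" → 2 new (p, a)
  "kasolingal" → prefix "kasol" already present; 5 new (i, n, g, a, l)
  "runvisar" → prefix "runvis" already present; 2 new (a, r)
  "kasomorne" → prefix "kaso" already present; 5 new (m, o, r, n, e)
  "runvidor" → prefix "runvi" already present; 3 new (d, o, r)
  "runviven" → prefix "runvi" already present; 3 new (v, e, n)
Total nodes = 8 + 7 + 8 + 4 + 4 + 12 + 2 + 7 + 2 + 5 + 2 + 2 + 5 + 2 + 5 + 3 + 3 = 81

81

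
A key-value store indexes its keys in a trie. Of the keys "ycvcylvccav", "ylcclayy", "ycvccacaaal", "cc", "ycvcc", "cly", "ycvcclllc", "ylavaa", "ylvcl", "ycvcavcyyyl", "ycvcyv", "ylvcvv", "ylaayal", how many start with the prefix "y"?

11

Walk to "y"; the words in its subtree are exactly those with that prefix.
Words under "y": ycvcavcyyyl, ycvcc, ycvccacaaal, ycvcclllc, ycvcylvccav, ycvcyv, ylaayal, ylavaa, ylcclayy, ylvcl, ylvcvv
Count: 11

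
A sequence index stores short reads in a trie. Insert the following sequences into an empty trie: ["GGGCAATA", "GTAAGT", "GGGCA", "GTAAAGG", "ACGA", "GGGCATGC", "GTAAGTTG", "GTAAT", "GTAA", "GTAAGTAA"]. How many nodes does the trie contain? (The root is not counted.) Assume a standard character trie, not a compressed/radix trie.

28

Trie structure (* marks end of a word):
(root)
├─ A
│  └─ C
│     └─ G
│        └─ A *
└─ G
   ├─ G
   │  └─ G
   │     └─ C
   │        └─ A *
   │           ├─ A
   │           │  └─ T
   │           │     └─ A *
   │           └─ T
   │              └─ G
   │                 └─ C *
   └─ T
      └─ A
         └─ A *
            ├─ A
            │  └─ G
            │     └─ G *
            ├─ G
            │  └─ T *
            │     ├─ A
            │     │  └─ A *
            │     └─ T
            │        └─ G *
            └─ T *
Counting every labelled node above: 28.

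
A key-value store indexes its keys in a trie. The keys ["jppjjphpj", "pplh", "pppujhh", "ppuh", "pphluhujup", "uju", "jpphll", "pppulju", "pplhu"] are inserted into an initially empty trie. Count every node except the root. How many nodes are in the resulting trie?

Insert word by word; a character creates a node only if that edge doesn't already exist:
  "jppjjphpj" → 9 new (j, p, p, j, j, p, h, p, j)
  "pplh" → 4 new (p, p, l, h)
  "pppujhh" → prefix "pp" already present; 5 new (p, u, j, h, h)
  "ppuh" → prefix "pp" already present; 2 new (u, h)
  "pphluhujup" → prefix "pp" already present; 8 new (h, l, u, h, u, j, u, p)
  "uju" → 3 new (u, j, u)
  "jpphll" → prefix "jpp" already present; 3 new (h, l, l)
  "pppulju" → prefix "pppu" already present; 3 new (l, j, u)
  "pplhu" → prefix "pplh" already present; 1 new (u)
Total nodes = 9 + 4 + 5 + 2 + 8 + 3 + 3 + 3 + 1 = 38

38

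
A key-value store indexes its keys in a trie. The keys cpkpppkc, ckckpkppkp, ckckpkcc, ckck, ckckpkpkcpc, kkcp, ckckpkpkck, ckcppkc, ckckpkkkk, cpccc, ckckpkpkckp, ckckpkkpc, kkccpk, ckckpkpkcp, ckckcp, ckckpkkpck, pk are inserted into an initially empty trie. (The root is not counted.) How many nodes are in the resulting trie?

49

For each word, the new-node count is its length minus the longest prefix already in the trie:
  "cpkpppkc" → 8 new (c, p, k, p, p, p, k, c)
  "ckckpkppkp" → prefix "c" already present; 9 new (k, c, k, p, k, p, p, k, p)
  "ckckpkcc" → prefix "ckckpk" already present; 2 new (c, c)
  "ckck" → prefix "ckck" already present; 0 new (none)
  "ckckpkpkcpc" → prefix "ckckpkp" already present; 4 new (k, c, p, c)
  "kkcp" → 4 new (k, k, c, p)
  "ckckpkpkck" → prefix "ckckpkpkc" already present; 1 new (k)
  "ckcppkc" → prefix "ckc" already present; 4 new (p, p, k, c)
  "ckckpkkkk" → prefix "ckckpk" already present; 3 new (k, k, k)
  "cpccc" → prefix "cp" already present; 3 new (c, c, c)
  "ckckpkpkckp" → prefix "ckckpkpkck" already present; 1 new (p)
  "ckckpkkpc" → prefix "ckckpkk" already present; 2 new (p, c)
  "kkccpk" → prefix "kkc" already present; 3 new (c, p, k)
  "ckckpkpkcp" → prefix "ckckpkpkcp" already present; 0 new (none)
  "ckckcp" → prefix "ckck" already present; 2 new (c, p)
  "ckckpkkpck" → prefix "ckckpkkpc" already present; 1 new (k)
  "pk" → 2 new (p, k)
Total nodes = 8 + 9 + 2 + 0 + 4 + 4 + 1 + 4 + 3 + 3 + 1 + 2 + 3 + 0 + 2 + 1 + 2 = 49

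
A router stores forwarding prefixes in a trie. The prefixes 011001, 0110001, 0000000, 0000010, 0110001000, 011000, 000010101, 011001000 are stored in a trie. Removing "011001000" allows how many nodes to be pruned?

Walk "011001000" from the leaf back toward the root, removing each node that no remaining word uses.
The suffix "000" (3 nodes) is used only by "011001000"; "011001" is itself a stored word, so pruning stops there.
Nodes removed: 3

3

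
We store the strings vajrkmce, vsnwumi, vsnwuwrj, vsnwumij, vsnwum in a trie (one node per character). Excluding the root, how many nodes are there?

Count nodes per top-level branch (shared prefixes stored once):
  'v'-branch (vajrkmce, vsnwum, vsnwumi, vsnwumij, vsnwuwrj): 18 nodes
Sum: 18

18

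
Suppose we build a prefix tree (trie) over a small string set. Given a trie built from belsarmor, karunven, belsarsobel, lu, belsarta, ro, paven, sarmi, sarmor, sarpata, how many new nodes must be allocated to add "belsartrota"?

"belsart" is already a path in the trie; the remaining "rota" must be added.
New nodes needed: |"belsartrota"| − 7 = 11 − 7 = 4.

4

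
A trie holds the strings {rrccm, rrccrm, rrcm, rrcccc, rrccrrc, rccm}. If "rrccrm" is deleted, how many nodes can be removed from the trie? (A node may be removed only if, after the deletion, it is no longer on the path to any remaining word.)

1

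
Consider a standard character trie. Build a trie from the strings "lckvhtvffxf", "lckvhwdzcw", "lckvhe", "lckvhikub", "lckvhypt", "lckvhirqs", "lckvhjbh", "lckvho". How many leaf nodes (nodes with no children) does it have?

8

Leaves are exactly the stored words that no other stored word extends.
Those words: "lckvhe", "lckvhikub", "lckvhirqs", "lckvhjbh", "lckvho", "lckvhtvffxf", "lckvhwdzcw", "lckvhypt"
Leaf count: 8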